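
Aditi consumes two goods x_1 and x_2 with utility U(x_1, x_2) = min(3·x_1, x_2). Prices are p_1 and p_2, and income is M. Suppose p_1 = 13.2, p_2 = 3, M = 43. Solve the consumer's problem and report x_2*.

With perfect complements, no substitution: consume in ratio x_1:x_2 = 1:3.
Budget: p_1·x_1 + p_2·3·x_1 = M, so (p_1 + 3·p_2)·x_1 = M.
Demand: x_1*(p_1,p_2,M) = M/(p_1 + 3·p_2), x_2* = 3·M/(p_1 + 3·p_2).
Here 13.2 + 3·3 = 22.2, giving x_2* = 5.8108.

x_2* = 5.8108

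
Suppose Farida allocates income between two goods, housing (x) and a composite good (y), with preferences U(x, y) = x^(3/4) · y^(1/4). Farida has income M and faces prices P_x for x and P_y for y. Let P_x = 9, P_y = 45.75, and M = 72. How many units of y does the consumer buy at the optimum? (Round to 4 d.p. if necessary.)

y* = 0.3934

The MRS is 3·y/x. Set MRS = P_x/P_y.
Rearranging, P_y·y = (1/3)·P_x·x. Substituting into the budget gives P_x·x·(1 + (1/3)) = M.
Demand: x*(P_x,P_y,M) = 0.75·M/P_x and y* = 0.25·M/P_y.
At P_x=9, P_y=45.75, M=72: y* = 0.25·72/45.75 = 0.3934.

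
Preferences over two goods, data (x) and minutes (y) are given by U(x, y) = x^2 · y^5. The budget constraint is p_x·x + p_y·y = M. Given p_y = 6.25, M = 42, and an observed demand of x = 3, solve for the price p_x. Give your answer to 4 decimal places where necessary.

p_x = 4

Tangency: MRS = (2/5)·y/x = p_x/p_y.
So 2·p_y·y = 5·p_x·x; combined with the budget, a share 2/7 of income goes to x.
Demand: x*(p_x,p_y,M) = 2/7·M/p_x and y* = 5/7·M/p_y.
Set x* = 3 in the demand function and solve for p_x: p_x = 4.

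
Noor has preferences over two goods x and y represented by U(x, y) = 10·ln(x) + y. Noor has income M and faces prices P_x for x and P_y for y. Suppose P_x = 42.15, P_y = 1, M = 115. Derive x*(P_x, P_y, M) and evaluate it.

x* = 0.2372

MU_x = 10/x, MU_y = 1. Tangency: 10/x = P_x/P_y.
So x*(P_x,P_y) = 10·P_y/P_x, independent of income; and y* = (M − 10·P_y)/P_y.
At the given prices: x* = 10·1/42.15 = 0.2372.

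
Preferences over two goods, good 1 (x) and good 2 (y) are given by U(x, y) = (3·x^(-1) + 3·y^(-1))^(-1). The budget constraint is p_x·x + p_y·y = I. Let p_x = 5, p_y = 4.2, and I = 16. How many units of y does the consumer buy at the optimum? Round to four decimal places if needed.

y* = 1.8218

MU_x ∝ 3·x^(-2), MU_y ∝ 3·y^(-2), so MRS = (y/x)^(2) = p_x/p_y.
Hence y/x = (p_x/p_y)^(1/(2)), i.e. raised to the 0.5 power.
With the ratio pinned down, the budget gives x* = I/(p_x + p_y·(y/x)) and y* = (y/x)·x*.
Numerically y/x = 1.091089, so x* = 16/(5 + 4.2·1.091089) = 1.6697 and y* = 1.091089·1.6697 = 1.8218.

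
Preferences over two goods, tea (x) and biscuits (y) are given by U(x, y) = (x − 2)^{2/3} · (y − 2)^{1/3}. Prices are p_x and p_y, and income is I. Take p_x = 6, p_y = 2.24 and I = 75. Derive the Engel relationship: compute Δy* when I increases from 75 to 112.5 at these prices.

Let x' = x−2, y' = y−2. MRS = 2·y'/x' = p_x/p_y.
Substituting into the budget: x* = 2 + 2/3·(I − 2·p_x − 2·p_y)/p_x, and y* = 2 + 1/3·(…)/p_y.
Discretionary income = 75 − 2·6 − 2·2.24 = 58.52; y* = 2 + 1/3·58.52/2.24 = 10.7083.
At I' = 112.5: y* = 16.2887. Change: 16.2887 − 10.7083 = 5.5804.

Δy* = 5.5804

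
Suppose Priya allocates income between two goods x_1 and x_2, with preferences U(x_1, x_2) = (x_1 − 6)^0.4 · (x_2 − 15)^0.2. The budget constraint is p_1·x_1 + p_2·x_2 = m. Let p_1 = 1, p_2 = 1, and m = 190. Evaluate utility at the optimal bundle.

V = 14.8208

After buying the subsistence bundle (6, 15), a share 2/3 of the remaining income goes to x_1: x_1* = 6 + 2/3·(m − 6p_1 − 15p_2)/p_1.
Discretionary income = 190 − 6·1 − 15·1 = 169; x_1* = 6 + 2/3·169/1 = 118.6667; x_2* = 15 + 1/3·169/1 = 71.3333.
Utility at the optimum: U(118.6667, 71.3333) = 14.8208.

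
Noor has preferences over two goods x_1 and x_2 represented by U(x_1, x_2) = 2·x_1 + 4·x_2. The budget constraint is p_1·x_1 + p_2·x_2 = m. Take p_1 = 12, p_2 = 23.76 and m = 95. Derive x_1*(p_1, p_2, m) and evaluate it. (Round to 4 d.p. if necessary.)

x_1* = 0

Linear utility — the consumer picks whichever good has higher MU/price: 2/12 = 0.1667 vs 4/23.76 = 0.1684.
x_2 gives more utility per dollar, so spend all income on x_2: x_2* = m/p_2, x_1* = 0.
Numerically: x_1* = 0, x_2* = 3.9983.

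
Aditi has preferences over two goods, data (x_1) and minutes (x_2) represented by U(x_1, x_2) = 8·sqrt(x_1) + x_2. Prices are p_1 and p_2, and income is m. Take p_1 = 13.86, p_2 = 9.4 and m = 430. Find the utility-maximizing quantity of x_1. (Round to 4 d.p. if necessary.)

x_1* = 7.3595

Set MRS = p_1/p_2: 4·x_1^(−1/2) = p_1/p_2.
Solve: √x_1 = 4·p_2/p_1, so x_1*(p_1,p_2) = (4·p_2/p_1)², and x_2* = (m − p_1·x_1*)/p_2.
Plugging in: x_1* = (4·9.4/13.86)² = 7.3595.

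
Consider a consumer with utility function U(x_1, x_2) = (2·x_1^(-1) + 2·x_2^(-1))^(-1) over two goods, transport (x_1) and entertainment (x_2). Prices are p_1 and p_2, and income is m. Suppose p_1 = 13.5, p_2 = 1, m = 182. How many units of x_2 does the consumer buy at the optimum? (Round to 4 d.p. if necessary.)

Substitute x_2 = (x_2/x_1)·x_1 into the budget: x_1* = m/(p_1 + p_2·(x_2/x_1)).
Numerically x_2/x_1 = 3.674235, so x_1* = 182/(13.5 + 1·3.674235) = 10.5973 and x_2* = 3.674235·10.5973 = 38.9369.

x_2* = 38.9369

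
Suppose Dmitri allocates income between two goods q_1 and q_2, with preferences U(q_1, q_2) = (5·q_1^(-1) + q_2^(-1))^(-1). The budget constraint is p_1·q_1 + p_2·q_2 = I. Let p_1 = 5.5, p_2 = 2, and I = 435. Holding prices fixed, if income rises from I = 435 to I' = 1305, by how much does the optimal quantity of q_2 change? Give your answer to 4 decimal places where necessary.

Δq_2* = 92.394

From the CES first-order condition, 5·(q_2/q_1)^(2) = p_1/p_2.
Hence q_2/q_1 = ((1/5)·p_1/p_2)^(1/(2)), i.e. raised to the 0.5 power.
Substitute q_2 = (q_2/q_1)·q_1 into the budget: q_1* = I/(p_1 + p_2·(q_2/q_1)).
Numerically q_2/q_1 = 0.74162, so q_1* = 435/(5.5 + 2·0.74162) = 62.292 and q_2* = 0.74162·62.292 = 46.197.
At I' = 1305: q_2* = 138.591. Change: 138.591 − 46.197 = 92.394.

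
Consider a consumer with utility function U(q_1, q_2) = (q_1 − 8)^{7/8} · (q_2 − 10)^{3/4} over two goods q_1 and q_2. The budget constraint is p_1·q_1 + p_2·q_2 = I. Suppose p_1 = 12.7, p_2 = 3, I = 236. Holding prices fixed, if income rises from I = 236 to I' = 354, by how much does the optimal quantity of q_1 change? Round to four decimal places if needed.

This is Cobb-Douglas in (q_1−8, q_2−10): tangency gives 0.875·p_2·(q_2−10) = 0.75·p_1·(q_1−8).
After buying the subsistence bundle (8, 10), a share 7/13 of the remaining income goes to q_1: q_1* = 8 + 7/13·(I − 8p_1 − 10p_2)/p_1.
Discretionary income = 236 − 8·12.7 − 10·3 = 104.4; q_1* = 8 + 7/13·104.4/12.7 = 12.4264.
At I' = 354: q_1* = 17.4294. Change: 17.4294 − 12.4264 = 5.003.

Δq_1* = 5.003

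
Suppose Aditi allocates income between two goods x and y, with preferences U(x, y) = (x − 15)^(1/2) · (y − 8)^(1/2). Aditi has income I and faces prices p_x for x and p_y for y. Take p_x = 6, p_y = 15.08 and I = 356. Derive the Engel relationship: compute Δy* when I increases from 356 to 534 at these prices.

Let x' = x−15, y' = y−8. MRS = y'/x' = p_x/p_y.
Substituting into the budget: x* = 15 + 0.5·(I − 15·p_x − 8·p_y)/p_x, and y* = 8 + 0.5·(…)/p_y.
Discretionary income = 356 − 15·6 − 8·15.08 = 145.36; y* = 8 + 0.5·145.36/15.08 = 12.8196.
At I' = 534: y* = 18.7215. Change: 18.7215 − 12.8196 = 5.9019.

Δy* = 5.9019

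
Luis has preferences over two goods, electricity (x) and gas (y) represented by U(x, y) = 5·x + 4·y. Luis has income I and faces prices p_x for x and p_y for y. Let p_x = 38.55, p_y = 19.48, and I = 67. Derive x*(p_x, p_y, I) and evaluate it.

Linear utility — the consumer picks whichever good has higher MU/price: 5/38.55 = 0.1297 vs 4/19.48 = 0.2053.
y gives more utility per dollar, so spend all income on y: y* = I/p_y, x* = 0.
Numerically: x* = 0, y* = 3.4394.

x* = 0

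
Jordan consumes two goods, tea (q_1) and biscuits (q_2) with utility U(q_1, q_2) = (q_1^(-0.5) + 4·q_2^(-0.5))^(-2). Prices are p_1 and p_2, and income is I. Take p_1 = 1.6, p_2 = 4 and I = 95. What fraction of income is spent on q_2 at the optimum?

share on q_2 = 0.7738

Numerically q_2/q_1 = 1.367981, so q_1* = 95/(1.6 + 4·1.367981) = 13.4334 and q_2* = 1.367981·13.4334 = 18.3766.
Expenditure on q_2: 4·18.3766 = 73.5066; share = 0.7738.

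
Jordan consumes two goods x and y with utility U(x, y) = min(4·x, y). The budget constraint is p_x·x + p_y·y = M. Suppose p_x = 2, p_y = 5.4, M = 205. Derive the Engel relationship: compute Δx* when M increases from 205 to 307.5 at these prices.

Δx* = 4.3432

With perfect complements, no substitution: consume in ratio x:y = 1:4.
Budget: p_x·x + p_y·4·x = M, so (p_x + 4·p_y)·x = M.
Demand: x*(p_x,p_y,M) = M/(p_x + 4·p_y), y* = 4·M/(p_x + 4·p_y).
Here 2 + 4·5.4 = 23.6, giving x* = 8.6864.
At M' = 307.5: x* = 13.0297. Change: 13.0297 − 8.6864 = 4.3432.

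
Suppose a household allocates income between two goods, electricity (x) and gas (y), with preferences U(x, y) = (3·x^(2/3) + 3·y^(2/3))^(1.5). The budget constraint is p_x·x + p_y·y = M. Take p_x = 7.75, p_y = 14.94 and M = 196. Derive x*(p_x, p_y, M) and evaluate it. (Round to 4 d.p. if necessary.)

x* = 19.9279

MRS = MU_x/MU_y = (y/x)^(1/3). Set equal to p_x/p_y.
Solve for the ratio: y/x = [p_x/p_y]^(3).
With the ratio pinned down, the budget gives x* = M/(p_x + p_y·(y/x)) and y* = (y/x)·x*.
Numerically y/x = 0.13959, so x* = 196/(7.75 + 14.94·0.13959) = 19.9279.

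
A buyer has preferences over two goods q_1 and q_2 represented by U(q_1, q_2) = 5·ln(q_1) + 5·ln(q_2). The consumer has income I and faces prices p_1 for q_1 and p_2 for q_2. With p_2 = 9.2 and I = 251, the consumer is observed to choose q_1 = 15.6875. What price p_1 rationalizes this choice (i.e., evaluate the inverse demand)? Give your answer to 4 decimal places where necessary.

The MRS is q_2/q_1. Set MRS = p_1/p_2.
So 5·p_2·q_2 = 5·p_1·q_1; combined with the budget, a share 0.5 of income goes to q_1.
Demand: q_1*(p_1,p_2,I) = 0.5·I/p_1 and q_2* = 0.5·I/p_2.
Set q_1* = 15.6875 in the demand function and solve for p_1: p_1 = 8.

p_1 = 8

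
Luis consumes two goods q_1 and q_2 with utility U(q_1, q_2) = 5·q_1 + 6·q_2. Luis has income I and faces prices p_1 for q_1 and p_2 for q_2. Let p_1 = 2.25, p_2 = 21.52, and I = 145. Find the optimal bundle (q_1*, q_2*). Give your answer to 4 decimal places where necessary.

Perfect substitutes: compare marginal utility per dollar. 5/p_1 vs 6/p_2 → 2.2222 vs 0.2788.
q_1 gives more utility per dollar, so spend all income on q_1: q_1* = I/p_1, q_2* = 0.
Numerically: q_1* = 64.4444, q_2* = 0.

q_1* = 64.4444, q_2* = 0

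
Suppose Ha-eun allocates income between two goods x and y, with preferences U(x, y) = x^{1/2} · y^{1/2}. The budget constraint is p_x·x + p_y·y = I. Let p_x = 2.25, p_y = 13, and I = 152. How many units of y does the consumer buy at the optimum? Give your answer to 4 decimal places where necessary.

y* = 5.8462

Demand: x*(p_x,p_y,I) = 0.5·I/p_x and y* = 0.5·I/p_y.
At p_x=2.25, p_y=13, I=152: y* = 0.5·152/13 = 5.8462.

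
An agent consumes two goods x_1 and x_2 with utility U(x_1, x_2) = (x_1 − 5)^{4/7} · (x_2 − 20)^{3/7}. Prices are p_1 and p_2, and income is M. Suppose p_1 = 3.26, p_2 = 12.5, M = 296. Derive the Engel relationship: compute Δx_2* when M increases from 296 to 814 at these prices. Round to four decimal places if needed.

Δx_2* = 17.76

Let x_1' = x_1−5, x_2' = x_2−20. MRS = (4/3)·x_2'/x_1' = p_1/p_2.
After buying the subsistence bundle (5, 20), a share 4/7 of the remaining income goes to x_1: x_1* = 5 + 4/7·(M − 5p_1 − 20p_2)/p_1.
Discretionary income = 296 − 5·3.26 − 20·12.5 = 29.7; x_2* = 20 + 3/7·29.7/12.5 = 21.0183.
At M' = 814: x_2* = 38.7783. Change: 38.7783 − 21.0183 = 17.76.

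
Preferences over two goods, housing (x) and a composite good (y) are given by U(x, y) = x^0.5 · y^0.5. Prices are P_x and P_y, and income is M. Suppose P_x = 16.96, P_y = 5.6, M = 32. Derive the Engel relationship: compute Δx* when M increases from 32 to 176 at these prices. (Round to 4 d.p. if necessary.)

Δx* = 4.2453

Tangency: MRS = y/x = P_x/P_y.
So 0.5·P_y·y = 0.5·P_x·x; combined with the budget, a share 0.5 of income goes to x.
Demand: x*(P_x,P_y,M) = 0.5·M/P_x and y* = 0.5·M/P_y.
At P_x=16.96, P_y=5.6, M=32: x* = 0.5·32/16.96 = 0.9434.
At M' = 176: x* = 5.1887. Change: 5.1887 − 0.9434 = 4.2453.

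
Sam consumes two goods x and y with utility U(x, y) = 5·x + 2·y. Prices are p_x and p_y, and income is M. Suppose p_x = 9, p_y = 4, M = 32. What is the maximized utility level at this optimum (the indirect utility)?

Linear utility — the consumer picks whichever good has higher MU/price: 5/9 = 0.5556 vs 2/4 = 0.5.
x gives more utility per dollar, so spend all income on x: x* = M/p_x, y* = 0.
Numerically: x* = 3.5556, y* = 0.
Utility at the optimum: U(3.5556, 0) = 17.7778.

V = 17.7778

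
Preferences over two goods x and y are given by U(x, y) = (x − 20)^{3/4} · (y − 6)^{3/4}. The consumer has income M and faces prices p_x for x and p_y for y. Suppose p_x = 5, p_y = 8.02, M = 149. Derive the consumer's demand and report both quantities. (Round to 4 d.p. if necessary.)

MRS = (y−6)/(x−20). Tangency with p_x/p_y gives y−6 = (p_x/p_y)·(x−20).
Substituting into the budget: x* = 20 + 0.5·(M − 20·p_x − 6·p_y)/p_x, and y* = 6 + 0.5·(…)/p_y.
Discretionary income = 149 − 20·5 − 6·8.02 = 0.88; x* = 20 + 0.5·0.88/5 = 20.088; y* = 6 + 0.5·0.88/8.02 = 6.0549.

x* = 20.088, y* = 6.0549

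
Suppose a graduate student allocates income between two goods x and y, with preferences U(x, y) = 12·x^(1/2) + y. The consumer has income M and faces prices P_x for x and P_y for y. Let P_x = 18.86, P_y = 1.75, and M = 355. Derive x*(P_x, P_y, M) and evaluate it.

x* = 0.31

MU_x = 6/√x, MU_y = 1. Tangency: 6/√x = P_x/P_y.
Solve: √x = 6·P_y/P_x, so x*(P_x,P_y) = (6·P_y/P_x)², and y* = (M − P_x·x*)/P_y.
Plugging in: x* = (6·1.75/18.86)² = 0.31.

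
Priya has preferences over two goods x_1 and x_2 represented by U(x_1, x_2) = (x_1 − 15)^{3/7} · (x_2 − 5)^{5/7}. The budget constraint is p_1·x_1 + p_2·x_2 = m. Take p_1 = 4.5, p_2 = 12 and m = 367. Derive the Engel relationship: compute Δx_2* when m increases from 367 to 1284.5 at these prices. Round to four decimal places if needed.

This is Cobb-Douglas in (x_1−15, x_2−5): tangency gives 3/7·p_2·(x_2−5) = 5/7·p_1·(x_1−15).
Substituting into the budget: x_1* = 15 + 0.375·(m − 15·p_1 − 5·p_2)/p_1, and x_2* = 5 + 0.625·(…)/p_2.
Discretionary income = 367 − 15·4.5 − 5·12 = 239.5; x_2* = 5 + 0.625·239.5/12 = 17.474.
At m' = 1284.5: x_2* = 65.2604. Change: 65.2604 − 17.474 = 47.7865.

Δx_2* = 47.7865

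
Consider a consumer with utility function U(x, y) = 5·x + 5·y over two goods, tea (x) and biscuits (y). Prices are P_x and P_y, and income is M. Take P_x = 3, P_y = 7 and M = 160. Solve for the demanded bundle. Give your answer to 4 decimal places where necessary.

Perfect substitutes: compare marginal utility per dollar. 5/P_x vs 5/P_y → 1.6667 vs 0.7143.
x gives more utility per dollar, so spend all income on x: x* = M/P_x, y* = 0.
Numerically: x* = 53.3333, y* = 0.

x* = 53.3333, y* = 0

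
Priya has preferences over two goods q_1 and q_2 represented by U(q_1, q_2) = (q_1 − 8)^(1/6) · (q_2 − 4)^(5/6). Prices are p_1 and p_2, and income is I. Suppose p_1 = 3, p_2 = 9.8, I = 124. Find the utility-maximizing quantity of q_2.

Substituting into the budget: q_1* = 8 + 1/6·(I − 8·p_1 − 4·p_2)/p_1, and q_2* = 4 + 5/6·(…)/p_2.
Discretionary income = 124 − 8·3 − 4·9.8 = 60.8; q_2* = 4 + 5/6·60.8/9.8 = 9.1701.

q_2* = 9.1701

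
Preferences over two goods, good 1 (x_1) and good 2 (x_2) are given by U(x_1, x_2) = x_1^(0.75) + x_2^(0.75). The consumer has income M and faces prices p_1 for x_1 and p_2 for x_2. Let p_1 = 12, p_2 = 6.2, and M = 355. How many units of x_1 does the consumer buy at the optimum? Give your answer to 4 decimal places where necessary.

x_1* = 3.5856

Substitute x_2 = (x_2/x_1)·x_1 into the budget: x_1* = M/(p_1 + p_2·(x_2/x_1)).
Numerically x_2/x_1 = 14.033249, so x_1* = 355/(12 + 6.2·14.033249) = 3.5856.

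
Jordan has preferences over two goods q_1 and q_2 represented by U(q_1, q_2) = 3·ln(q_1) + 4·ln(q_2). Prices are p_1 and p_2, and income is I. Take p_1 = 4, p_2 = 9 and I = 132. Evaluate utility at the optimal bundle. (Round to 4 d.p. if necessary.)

V = 16.4515

Demand: q_1*(p_1,p_2,I) = 3/7·I/p_1 and q_2* = 4/7·I/p_2.
At p_1=4, p_2=9, I=132: q_1* = 3/7·132/4 = 14.1429, q_2* = 8.381.
Utility at the optimum: U(14.1429, 8.381) = 16.4515.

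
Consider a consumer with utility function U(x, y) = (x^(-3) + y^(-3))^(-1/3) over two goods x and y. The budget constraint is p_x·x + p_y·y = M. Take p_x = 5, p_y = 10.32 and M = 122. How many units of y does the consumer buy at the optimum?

From the CES first-order condition, (y/x)^(4) = p_x/p_y.
Solve for the ratio: y/x = [p_x/p_y]^(0.25).
With the ratio pinned down, the budget gives x* = M/(p_x + p_y·(y/x)) and y* = (y/x)·x*.
Numerically y/x = 0.834301, so x* = 122/(5 + 10.32·0.834301) = 8.964 and y* = 0.834301·8.964 = 7.4787.

y* = 7.4787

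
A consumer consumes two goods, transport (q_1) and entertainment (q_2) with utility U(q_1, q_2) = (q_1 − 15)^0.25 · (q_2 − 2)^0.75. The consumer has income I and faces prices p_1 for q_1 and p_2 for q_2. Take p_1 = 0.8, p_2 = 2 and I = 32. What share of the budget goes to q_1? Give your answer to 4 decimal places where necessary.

share on q_1 = 0.5

Substituting into the budget: q_1* = 15 + 0.25·(I − 15·p_1 − 2·p_2)/p_1, and q_2* = 2 + 0.75·(…)/p_2.
Discretionary income = 32 − 15·0.8 − 2·2 = 16; q_1* = 15 + 0.25·16/0.8 = 20; q_2* = 2 + 0.75·16/2 = 8.
Expenditure on q_1: 0.8·20 = 16; share = 0.5.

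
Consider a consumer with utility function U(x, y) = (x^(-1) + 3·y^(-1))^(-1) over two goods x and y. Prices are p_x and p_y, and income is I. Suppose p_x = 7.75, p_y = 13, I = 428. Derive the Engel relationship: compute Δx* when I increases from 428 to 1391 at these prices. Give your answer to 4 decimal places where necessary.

Δx* = 38.3126

MRS = MU_x/MU_y = (1/3)·(y/x)^(2). Set equal to p_x/p_y.
Solve for the ratio: y/x = [3·p_x/p_y]^(0.5).
With the ratio pinned down, the budget gives x* = I/(p_x + p_y·(y/x)) and y* = (y/x)·x*.
Numerically y/x = 1.337334, so x* = 428/(7.75 + 13·1.337334) = 17.0278.
At I' = 1391: x* = 55.3404. Change: 55.3404 − 17.0278 = 38.3126.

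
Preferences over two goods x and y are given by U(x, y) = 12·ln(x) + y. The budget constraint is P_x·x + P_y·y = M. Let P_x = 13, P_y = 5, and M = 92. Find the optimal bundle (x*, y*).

At the given prices: x* = 12·5/13 = 4.6154, and y* = 6.4.

x* = 4.6154, y* = 6.4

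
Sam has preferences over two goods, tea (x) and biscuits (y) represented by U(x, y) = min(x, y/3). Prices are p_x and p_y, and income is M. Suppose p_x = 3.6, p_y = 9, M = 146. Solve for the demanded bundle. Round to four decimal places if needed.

x* = 4.7712, y* = 14.3137

With perfect complements, no substitution: consume in ratio x:y = 1:3.
Budget: p_x·x + p_y·3·x = M, so (p_x + 3·p_y)·x = M.
Demand: x*(p_x,p_y,M) = M/(p_x + 3·p_y), y* = 3·M/(p_x + 3·p_y).
Here 3.6 + 3·9 = 30.6, giving x* = 4.7712 and y* = 14.3137.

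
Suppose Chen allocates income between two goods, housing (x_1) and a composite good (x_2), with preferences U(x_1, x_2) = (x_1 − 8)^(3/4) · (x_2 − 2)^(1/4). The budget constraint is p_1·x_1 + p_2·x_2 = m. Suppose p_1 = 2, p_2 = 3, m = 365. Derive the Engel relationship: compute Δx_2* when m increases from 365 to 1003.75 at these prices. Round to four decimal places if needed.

Let x_1' = x_1−8, x_2' = x_2−2. MRS = 3·x_2'/x_1' = p_1/p_2.
After buying the subsistence bundle (8, 2), a share 0.75 of the remaining income goes to x_1: x_1* = 8 + 0.75·(m − 8p_1 − 2p_2)/p_1.
Discretionary income = 365 − 8·2 − 2·3 = 343; x_2* = 2 + 0.25·343/3 = 30.5833.
At m' = 1003.75: x_2* = 83.8125. Change: 83.8125 − 30.5833 = 53.2292.

Δx_2* = 53.2292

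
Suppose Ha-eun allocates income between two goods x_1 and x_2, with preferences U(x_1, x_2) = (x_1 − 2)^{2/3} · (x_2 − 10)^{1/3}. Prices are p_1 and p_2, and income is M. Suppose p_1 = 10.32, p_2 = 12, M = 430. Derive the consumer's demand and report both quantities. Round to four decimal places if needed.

Discretionary income = 430 − 2·10.32 − 10·12 = 289.36; x_1* = 2 + 2/3·289.36/10.32 = 20.6925; x_2* = 10 + 1/3·289.36/12 = 18.0378.

x_1* = 20.6925, x_2* = 18.0378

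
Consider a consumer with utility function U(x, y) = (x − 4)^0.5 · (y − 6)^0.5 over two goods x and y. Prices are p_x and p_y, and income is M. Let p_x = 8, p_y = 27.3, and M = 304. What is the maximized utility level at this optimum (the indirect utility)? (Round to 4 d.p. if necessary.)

V = 3.6608

This is Cobb-Douglas in (x−4, y−6): tangency gives 0.5·p_y·(y−6) = 0.5·p_x·(x−4).
Substituting into the budget: x* = 4 + 0.5·(M − 4·p_x − 6·p_y)/p_x, and y* = 6 + 0.5·(…)/p_y.
Discretionary income = 304 − 4·8 − 6·27.3 = 108.2; x* = 4 + 0.5·108.2/8 = 10.7625; y* = 6 + 0.5·108.2/27.3 = 7.9817.
Utility at the optimum: U(10.7625, 7.9817) = 3.6608.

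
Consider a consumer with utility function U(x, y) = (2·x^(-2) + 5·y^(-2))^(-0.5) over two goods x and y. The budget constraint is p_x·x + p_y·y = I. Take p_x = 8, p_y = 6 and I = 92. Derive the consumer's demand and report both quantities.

x* = 5.4236, y* = 8.1018

MU_x ∝ 2·x^(-3), MU_y ∝ 5·y^(-3), so MRS = (2/5)·(y/x)^(3) = p_x/p_y.
Hence y/x = ((5/2)·p_x/p_y)^(1/(3)), i.e. raised to the 1/3 power.
With the ratio pinned down, the budget gives x* = I/(p_x + p_y·(y/x)) and y* = (y/x)·x*.
Numerically y/x = 1.493802, so x* = 92/(8 + 6·1.493802) = 5.4236 and y* = 1.493802·5.4236 = 8.1018.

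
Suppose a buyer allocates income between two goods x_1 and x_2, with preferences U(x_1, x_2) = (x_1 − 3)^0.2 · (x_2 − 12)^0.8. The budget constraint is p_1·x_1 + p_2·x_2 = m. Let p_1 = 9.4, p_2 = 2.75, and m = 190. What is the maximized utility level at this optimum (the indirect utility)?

MRS = (1/4)·(x_2−12)/(x_1−3). Tangency with p_1/p_2 gives x_2−12 = 4·(p_1/p_2)·(x_1−3).
Substituting into the budget: x_1* = 3 + 0.2·(m − 3·p_1 − 12·p_2)/p_1, and x_2* = 12 + 0.8·(…)/p_2.
Discretionary income = 190 − 3·9.4 − 12·2.75 = 128.8; x_1* = 3 + 0.2·128.8/9.4 = 5.7404; x_2* = 12 + 0.8·128.8/2.75 = 49.4691.
Utility at the optimum: U(5.7404, 49.4691) = 22.2076.

V = 22.2076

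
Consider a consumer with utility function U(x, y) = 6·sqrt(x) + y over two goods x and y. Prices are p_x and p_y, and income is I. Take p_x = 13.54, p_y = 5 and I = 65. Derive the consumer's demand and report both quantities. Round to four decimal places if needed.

x* = 1.2273, y* = 9.6765

Thus x* = (3·p_y/p_x)² — independent of I — with the rest of income spent on y.
Plugging in: x* = (3·5/13.54)² = 1.2273, y* = 9.6765.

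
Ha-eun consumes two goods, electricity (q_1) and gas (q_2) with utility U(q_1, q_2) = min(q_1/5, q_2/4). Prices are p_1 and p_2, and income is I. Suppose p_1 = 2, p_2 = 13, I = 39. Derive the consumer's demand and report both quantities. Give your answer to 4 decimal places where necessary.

With perfect complements, no substitution: consume in ratio q_1:q_2 = 5:4.
Budget: p_1·q_1 + p_2·(4/5)·q_1 = I, so (5·p_1 + 4·p_2)·q_1 = 5·I.
Demand: q_1*(p_1,p_2,I) = 5·I/(5·p_1 + 4·p_2), q_2* = 4·I/(5·p_1 + 4·p_2).
Here 5·2 + 4·13 = 62, giving q_1* = 3.1452 and q_2* = 2.5161.

q_1* = 3.1452, q_2* = 2.5161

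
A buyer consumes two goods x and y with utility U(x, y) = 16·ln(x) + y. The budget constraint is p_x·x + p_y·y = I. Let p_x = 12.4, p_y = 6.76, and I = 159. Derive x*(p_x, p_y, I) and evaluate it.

So x*(p_x,p_y) = 16·p_y/p_x, independent of income; and y* = (I − 16·p_y)/p_y.
At the given prices: x* = 16·6.76/12.4 = 8.7226.

x* = 8.7226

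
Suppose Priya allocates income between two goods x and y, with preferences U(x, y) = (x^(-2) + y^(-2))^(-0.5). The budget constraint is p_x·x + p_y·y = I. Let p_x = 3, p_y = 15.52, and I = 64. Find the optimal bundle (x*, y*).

x* = 5.3451, y* = 3.0905

With the ratio pinned down, the budget gives x* = I/(p_x + p_y·(y/x)) and y* = (y/x)·x*.
Numerically y/x = 0.578198, so x* = 64/(3 + 15.52·0.578198) = 5.3451 and y* = 0.578198·5.3451 = 3.0905.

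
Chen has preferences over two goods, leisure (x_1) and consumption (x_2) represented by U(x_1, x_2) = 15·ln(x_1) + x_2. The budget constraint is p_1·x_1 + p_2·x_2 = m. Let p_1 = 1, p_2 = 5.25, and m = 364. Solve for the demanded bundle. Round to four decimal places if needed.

So x_1*(p_1,p_2) = 15·p_2/p_1, independent of income; and x_2* = (m − 15·p_2)/p_2.
At the given prices: x_1* = 15·5.25/1 = 78.75, and x_2* = 54.3333.

x_1* = 78.75, x_2* = 54.3333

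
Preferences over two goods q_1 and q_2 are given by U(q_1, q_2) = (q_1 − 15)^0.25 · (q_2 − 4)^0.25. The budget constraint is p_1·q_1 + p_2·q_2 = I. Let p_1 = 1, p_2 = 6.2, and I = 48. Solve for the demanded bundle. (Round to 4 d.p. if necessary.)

Let q_1' = q_1−15, q_2' = q_2−4. MRS = q_2'/q_1' = p_1/p_2.
After buying the subsistence bundle (15, 4), a share 0.5 of the remaining income goes to q_1: q_1* = 15 + 0.5·(I − 15p_1 − 4p_2)/p_1.
Discretionary income = 48 − 15·1 − 4·6.2 = 8.2; q_1* = 15 + 0.5·8.2/1 = 19.1; q_2* = 4 + 0.5·8.2/6.2 = 4.6613.

q_1* = 19.1, q_2* = 4.6613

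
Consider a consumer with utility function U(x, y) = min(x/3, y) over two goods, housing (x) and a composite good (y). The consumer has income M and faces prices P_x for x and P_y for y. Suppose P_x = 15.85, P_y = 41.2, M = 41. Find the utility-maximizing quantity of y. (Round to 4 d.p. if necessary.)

Demand: x*(P_x,P_y,M) = 3·M/(3·P_x + P_y), y* = M/(3·P_x + P_y).
Here 3·15.85 + 41.2 = 88.75, giving y* = 0.462.

y* = 0.462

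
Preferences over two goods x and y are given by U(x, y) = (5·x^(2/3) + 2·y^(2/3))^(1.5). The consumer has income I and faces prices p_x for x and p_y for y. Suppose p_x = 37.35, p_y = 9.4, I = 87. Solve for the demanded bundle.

x* = 1.1586, y* = 4.6517

Numerically y/x = 4.01484, so x* = 87/(37.35 + 9.4·4.01484) = 1.1586 and y* = 4.01484·1.1586 = 4.6517.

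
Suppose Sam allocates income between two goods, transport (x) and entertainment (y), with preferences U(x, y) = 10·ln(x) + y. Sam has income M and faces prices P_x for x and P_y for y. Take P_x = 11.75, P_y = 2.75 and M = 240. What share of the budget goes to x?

share on x = 0.1146

Set MRS = P_x/P_y: (10/x)/1 = P_x/P_y.
So x*(P_x,P_y) = 10·P_y/P_x, independent of income; and y* = (M − 10·P_y)/P_y.
At the given prices: x* = 10·2.75/11.75 = 2.3404, and y* = 77.2727.
Expenditure on x: 11.75·2.3404 = 27.5; share = 0.1146.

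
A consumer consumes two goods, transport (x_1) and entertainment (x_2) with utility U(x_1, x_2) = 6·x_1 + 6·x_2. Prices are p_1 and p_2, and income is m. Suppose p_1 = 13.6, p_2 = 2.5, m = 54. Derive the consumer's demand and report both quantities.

x_1* = 0, x_2* = 21.6

Perfect substitutes: compare marginal utility per dollar. 6/p_1 vs 6/p_2 → 0.4412 vs 2.4.
x_2 gives more utility per dollar, so spend all income on x_2: x_2* = m/p_2, x_1* = 0.
Numerically: x_1* = 0, x_2* = 21.6.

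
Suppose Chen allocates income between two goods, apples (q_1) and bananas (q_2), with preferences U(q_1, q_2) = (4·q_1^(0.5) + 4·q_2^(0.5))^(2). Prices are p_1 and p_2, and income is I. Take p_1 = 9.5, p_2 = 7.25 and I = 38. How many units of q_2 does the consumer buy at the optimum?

q_2* = 2.9727

MRS = MU_q_1/MU_q_2 = (q_2/q_1)^(0.5). Set equal to p_1/p_2.
Hence q_2/q_1 = (p_1/p_2)^(1/(0.5)), i.e. raised to the 2 power.
Substitute q_2 = (q_2/q_1)·q_1 into the budget: q_1* = I/(p_1 + p_2·(q_2/q_1)).
Numerically q_2/q_1 = 1.717004, so q_1* = 38/(9.5 + 7.25·1.717004) = 1.7313 and q_2* = 1.717004·1.7313 = 2.9727.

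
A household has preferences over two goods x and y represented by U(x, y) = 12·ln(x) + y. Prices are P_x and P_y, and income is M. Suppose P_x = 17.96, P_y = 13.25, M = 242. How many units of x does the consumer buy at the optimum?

x* = 8.853

So x*(P_x,P_y) = 12·P_y/P_x, independent of income; and y* = (M − 12·P_y)/P_y.
At the given prices: x* = 12·13.25/17.96 = 8.853.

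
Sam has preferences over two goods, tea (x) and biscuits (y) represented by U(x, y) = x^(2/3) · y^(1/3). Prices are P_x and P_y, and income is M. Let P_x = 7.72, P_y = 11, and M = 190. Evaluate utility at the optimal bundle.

The MRS is 2·y/x. Set MRS = P_x/P_y.
Rearranging, P_y·y = (1/2)·P_x·x. Substituting into the budget gives P_x·x·(1 + (1/2)) = M.
Demand: x*(P_x,P_y,M) = 2/3·M/P_x and y* = 1/3·M/P_y.
At P_x=7.72, P_y=11, M=190: x* = 2/3·190/7.72 = 16.4076, y* = 5.7576.
Utility at the optimum: U(16.4076, 5.7576) = 11.5729.

V = 11.5729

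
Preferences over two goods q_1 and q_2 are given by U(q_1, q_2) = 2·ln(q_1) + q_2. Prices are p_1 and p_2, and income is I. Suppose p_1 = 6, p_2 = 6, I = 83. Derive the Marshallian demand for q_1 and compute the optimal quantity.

Set MRS = p_1/p_2: (2/q_1)/1 = p_1/p_2.
So q_1*(p_1,p_2) = 2·p_2/p_1, independent of income; and q_2* = (I − 2·p_2)/p_2.
At the given prices: q_1* = 2·6/6 = 2.

q_1* = 2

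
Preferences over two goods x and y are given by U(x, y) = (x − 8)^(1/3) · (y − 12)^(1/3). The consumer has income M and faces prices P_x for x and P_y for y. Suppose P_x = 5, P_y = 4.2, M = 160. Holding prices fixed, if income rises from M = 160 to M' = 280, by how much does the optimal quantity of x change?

Let x' = x−8, y' = y−12. MRS = y'/x' = P_x/P_y.
Substituting into the budget: x* = 8 + 0.5·(M − 8·P_x − 12·P_y)/P_x, and y* = 12 + 0.5·(…)/P_y.
Discretionary income = 160 − 8·5 − 12·4.2 = 69.6; x* = 8 + 0.5·69.6/5 = 14.96.
At M' = 280: x* = 26.96. Change: 26.96 − 14.96 = 12.

Δx* = 12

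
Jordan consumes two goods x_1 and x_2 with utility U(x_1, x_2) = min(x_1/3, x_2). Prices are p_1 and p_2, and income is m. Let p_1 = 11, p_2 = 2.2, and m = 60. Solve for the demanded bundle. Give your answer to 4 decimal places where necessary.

x_1* = 5.1136, x_2* = 1.7045

Leontief preferences: the optimum is at the kink where x_1/3 = x_2/1, i.e. x_2 = (1/3)·x_1.
Budget: p_1·x_1 + p_2·(1/3)·x_1 = m, so (3·p_1 + p_2)·x_1 = 3·m.
Demand: x_1*(p_1,p_2,m) = 3·m/(3·p_1 + p_2), x_2* = m/(3·p_1 + p_2).
Here 3·11 + 2.2 = 35.2, giving x_1* = 5.1136 and x_2* = 1.7045.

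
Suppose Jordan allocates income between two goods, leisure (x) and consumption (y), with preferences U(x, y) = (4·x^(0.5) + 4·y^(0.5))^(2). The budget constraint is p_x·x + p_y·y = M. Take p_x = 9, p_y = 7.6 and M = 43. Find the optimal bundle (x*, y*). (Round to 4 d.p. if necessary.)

x* = 2.1874, y* = 3.0675

MU_x ∝ 4·x^(-0.5), MU_y ∝ 4·y^(-0.5), so MRS = (y/x)^(0.5) = p_x/p_y.
Solve for the ratio: y/x = [p_x/p_y]^(2).
Substitute y = (y/x)·x into the budget: x* = M/(p_x + p_y·(y/x)).
Numerically y/x = 1.402355, so x* = 43/(9 + 7.6·1.402355) = 2.1874 and y* = 1.402355·2.1874 = 3.0675.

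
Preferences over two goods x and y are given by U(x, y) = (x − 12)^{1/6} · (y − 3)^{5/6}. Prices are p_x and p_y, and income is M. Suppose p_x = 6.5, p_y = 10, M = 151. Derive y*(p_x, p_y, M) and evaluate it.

y* = 6.5833

MRS = (1/5)·(y−3)/(x−12). Tangency with p_x/p_y gives y−3 = 5·(p_x/p_y)·(x−12).
After buying the subsistence bundle (12, 3), a share 1/6 of the remaining income goes to x: x* = 12 + 1/6·(M − 12p_x − 3p_y)/p_x.
Discretionary income = 151 − 12·6.5 − 3·10 = 43; y* = 3 + 5/6·43/10 = 6.5833.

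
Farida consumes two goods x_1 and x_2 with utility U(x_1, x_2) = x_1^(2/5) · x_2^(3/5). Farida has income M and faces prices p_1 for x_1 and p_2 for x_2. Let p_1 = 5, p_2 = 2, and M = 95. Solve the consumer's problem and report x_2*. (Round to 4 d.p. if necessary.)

x_2* = 28.5

Tangency: MRS = (2/3)·x_2/x_1 = p_1/p_2.
Rearranging, p_2·x_2 = (3/2)·p_1·x_1. Substituting into the budget gives p_1·x_1·(1 + (3/2)) = M.
Demand: x_1*(p_1,p_2,M) = 0.4·M/p_1 and x_2* = 0.6·M/p_2.
At p_1=5, p_2=2, M=95: x_2* = 0.6·95/2 = 28.5.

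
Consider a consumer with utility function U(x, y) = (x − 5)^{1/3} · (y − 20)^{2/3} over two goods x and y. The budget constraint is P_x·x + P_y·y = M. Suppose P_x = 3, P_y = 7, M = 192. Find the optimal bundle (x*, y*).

x* = 9.1111, y* = 23.5238

After buying the subsistence bundle (5, 20), a share 1/3 of the remaining income goes to x: x* = 5 + 1/3·(M − 5P_x − 20P_y)/P_x.
Discretionary income = 192 − 5·3 − 20·7 = 37; x* = 5 + 1/3·37/3 = 9.1111; y* = 20 + 2/3·37/7 = 23.5238.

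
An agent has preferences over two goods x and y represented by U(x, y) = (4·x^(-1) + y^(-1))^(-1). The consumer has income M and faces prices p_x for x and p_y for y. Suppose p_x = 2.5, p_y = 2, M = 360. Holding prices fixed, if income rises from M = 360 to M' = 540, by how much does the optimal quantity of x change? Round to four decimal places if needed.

Numerically y/x = 0.559017, so x* = 360/(2.5 + 2·0.559017) = 99.5016.
At M' = 540: x* = 149.2523. Change: 149.2523 − 99.5016 = 49.7508.

Δx* = 49.7508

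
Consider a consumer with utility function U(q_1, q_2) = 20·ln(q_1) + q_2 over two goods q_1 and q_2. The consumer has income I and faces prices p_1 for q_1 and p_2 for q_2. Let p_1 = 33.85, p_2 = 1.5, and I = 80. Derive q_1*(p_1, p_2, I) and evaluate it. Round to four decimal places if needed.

q_1* = 0.8863

MU_q_1 = 20/q_1, MU_q_2 = 1. Tangency: 20/q_1 = p_1/p_2.
So q_1*(p_1,p_2) = 20·p_2/p_1, independent of income; and q_2* = (I − 20·p_2)/p_2.
At the given prices: q_1* = 20·1.5/33.85 = 0.8863.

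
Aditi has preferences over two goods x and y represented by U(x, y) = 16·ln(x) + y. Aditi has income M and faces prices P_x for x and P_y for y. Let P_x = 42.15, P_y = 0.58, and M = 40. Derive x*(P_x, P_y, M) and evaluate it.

So x*(P_x,P_y) = 16·P_y/P_x, independent of income; and y* = (M − 16·P_y)/P_y.
At the given prices: x* = 16·0.58/42.15 = 0.2202.

x* = 0.2202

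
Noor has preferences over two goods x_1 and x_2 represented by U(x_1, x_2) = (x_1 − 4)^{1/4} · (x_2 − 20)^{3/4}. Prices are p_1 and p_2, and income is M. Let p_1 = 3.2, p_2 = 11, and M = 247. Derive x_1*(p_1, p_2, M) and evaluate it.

MRS = (1/3)·(x_2−20)/(x_1−4). Tangency with p_1/p_2 gives x_2−20 = 3·(p_1/p_2)·(x_1−4).
After buying the subsistence bundle (4, 20), a share 0.25 of the remaining income goes to x_1: x_1* = 4 + 0.25·(M − 4p_1 − 20p_2)/p_1.
Discretionary income = 247 − 4·3.2 − 20·11 = 14.2; x_1* = 4 + 0.25·14.2/3.2 = 5.1094.

x_1* = 5.1094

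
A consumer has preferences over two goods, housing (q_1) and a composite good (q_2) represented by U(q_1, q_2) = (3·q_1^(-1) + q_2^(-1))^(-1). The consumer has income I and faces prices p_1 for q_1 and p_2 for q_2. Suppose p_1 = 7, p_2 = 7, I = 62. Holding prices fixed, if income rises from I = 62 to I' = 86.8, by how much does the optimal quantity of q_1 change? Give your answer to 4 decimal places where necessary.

Δq_1* = 2.2461

MU_q_1 ∝ 3·q_1^(-2), MU_q_2 ∝ q_2^(-2), so MRS = 3·(q_2/q_1)^(2) = p_1/p_2.
Hence q_2/q_1 = ((1/3)·p_1/p_2)^(1/(2)), i.e. raised to the 0.5 power.
Substitute q_2 = (q_2/q_1)·q_1 into the budget: q_1* = I/(p_1 + p_2·(q_2/q_1)).
Numerically q_2/q_1 = 0.57735, so q_1* = 62/(7 + 7·0.57735) = 5.6152.
At I' = 86.8: q_1* = 7.8613. Change: 7.8613 − 5.6152 = 2.2461.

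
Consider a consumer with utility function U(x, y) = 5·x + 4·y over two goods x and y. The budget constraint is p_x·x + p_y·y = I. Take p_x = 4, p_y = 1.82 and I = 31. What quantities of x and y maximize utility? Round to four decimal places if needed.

Numerically: x* = 0, y* = 17.033.

x* = 0, y* = 17.033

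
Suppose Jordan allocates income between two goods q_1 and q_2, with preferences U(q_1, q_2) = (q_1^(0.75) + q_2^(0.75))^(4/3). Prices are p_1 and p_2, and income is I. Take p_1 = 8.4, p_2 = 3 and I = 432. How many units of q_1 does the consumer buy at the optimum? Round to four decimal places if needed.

q_1* = 2.2407

Substitute q_2 = (q_2/q_1)·q_1 into the budget: q_1* = I/(p_1 + p_2·(q_2/q_1)).
Numerically q_2/q_1 = 61.4656, so q_1* = 432/(8.4 + 3·61.4656) = 2.2407.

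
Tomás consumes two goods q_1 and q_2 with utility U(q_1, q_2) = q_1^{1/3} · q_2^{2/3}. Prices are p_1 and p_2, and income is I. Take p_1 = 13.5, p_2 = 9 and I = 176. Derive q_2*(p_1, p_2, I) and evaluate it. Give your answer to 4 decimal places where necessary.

q_2* = 13.037

The MRS is (1/2)·q_2/q_1. Set MRS = p_1/p_2.
So 1/3·p_2·q_2 = 2/3·p_1·q_1; combined with the budget, a share 1/3 of income goes to q_1.
Demand: q_1*(p_1,p_2,I) = 1/3·I/p_1 and q_2* = 2/3·I/p_2.
At p_1=13.5, p_2=9, I=176: q_2* = 2/3·176/9 = 13.037.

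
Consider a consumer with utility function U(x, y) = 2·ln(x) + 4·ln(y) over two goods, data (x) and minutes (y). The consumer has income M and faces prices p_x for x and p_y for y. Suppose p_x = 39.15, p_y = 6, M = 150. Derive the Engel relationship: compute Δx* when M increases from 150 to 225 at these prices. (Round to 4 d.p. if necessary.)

Demand: x*(p_x,p_y,M) = 1/3·M/p_x and y* = 2/3·M/p_y.
At p_x=39.15, p_y=6, M=150: x* = 1/3·150/39.15 = 1.2771.
At M' = 225: x* = 1.9157. Change: 1.9157 − 1.2771 = 0.6386.

Δx* = 0.6386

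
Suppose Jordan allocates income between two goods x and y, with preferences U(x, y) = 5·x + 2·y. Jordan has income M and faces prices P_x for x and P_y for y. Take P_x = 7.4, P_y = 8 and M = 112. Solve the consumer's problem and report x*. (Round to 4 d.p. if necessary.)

x gives more utility per dollar, so spend all income on x: x* = M/P_x, y* = 0.
Numerically: x* = 15.1351, y* = 0.

x* = 15.1351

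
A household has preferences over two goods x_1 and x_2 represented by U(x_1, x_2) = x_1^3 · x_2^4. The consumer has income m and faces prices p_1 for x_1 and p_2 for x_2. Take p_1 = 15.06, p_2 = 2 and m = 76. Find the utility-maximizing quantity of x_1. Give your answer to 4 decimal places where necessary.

Demand: x_1*(p_1,p_2,m) = 3/7·m/p_1 and x_2* = 4/7·m/p_2.
At p_1=15.06, p_2=2, m=76: x_1* = 3/7·76/15.06 = 2.1628.

x_1* = 2.1628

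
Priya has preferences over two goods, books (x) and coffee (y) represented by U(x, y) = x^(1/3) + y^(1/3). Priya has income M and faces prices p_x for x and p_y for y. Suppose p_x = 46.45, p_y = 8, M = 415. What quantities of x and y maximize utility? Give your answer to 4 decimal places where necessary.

x* = 2.6203, y* = 36.6607

MU_x ∝ x^(-2/3), MU_y ∝ y^(-2/3), so MRS = (y/x)^(2/3) = p_x/p_y.
Hence y/x = (p_x/p_y)^(1/(2/3)), i.e. raised to the 1.5 power.
Substitute y = (y/x)·x into the budget: x* = M/(p_x + p_y·(y/x)).
Numerically y/x = 13.990834, so x* = 415/(46.45 + 8·13.990834) = 2.6203 and y* = 13.990834·2.6203 = 36.6607.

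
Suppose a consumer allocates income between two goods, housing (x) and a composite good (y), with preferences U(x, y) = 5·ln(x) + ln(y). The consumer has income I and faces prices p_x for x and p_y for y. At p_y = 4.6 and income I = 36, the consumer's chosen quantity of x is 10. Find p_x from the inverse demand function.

p_x = 3

Tangency: MRS = 5·y/x = p_x/p_y.
Rearranging, p_y·y = (1/5)·p_x·x. Substituting into the budget gives p_x·x·(1 + (1/5)) = I.
Demand: x*(p_x,p_y,I) = 5/6·I/p_x and y* = 1/6·I/p_y.
Set x* = 10 in the demand function and solve for p_x: p_x = 3.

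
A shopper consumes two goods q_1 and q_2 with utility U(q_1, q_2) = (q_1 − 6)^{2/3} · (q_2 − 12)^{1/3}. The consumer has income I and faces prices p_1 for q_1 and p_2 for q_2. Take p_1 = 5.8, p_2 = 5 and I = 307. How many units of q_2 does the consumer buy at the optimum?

q_2* = 26.1467

MRS = 2·(q_2−12)/(q_1−6). Tangency with p_1/p_2 gives q_2−12 = (1/2)·(p_1/p_2)·(q_1−6).
Substituting into the budget: q_1* = 6 + 2/3·(I − 6·p_1 − 12·p_2)/p_1, and q_2* = 12 + 1/3·(…)/p_2.
Discretionary income = 307 − 6·5.8 − 12·5 = 212.2; q_2* = 12 + 1/3·212.2/5 = 26.1467.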